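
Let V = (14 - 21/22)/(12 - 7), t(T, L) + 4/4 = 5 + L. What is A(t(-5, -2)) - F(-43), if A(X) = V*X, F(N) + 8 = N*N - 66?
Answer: -97338/55 ≈ -1769.8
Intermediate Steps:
t(T, L) = 4 + L (t(T, L) = -1 + (5 + L) = 4 + L)
V = 287/110 (V = (14 - 21*1/22)/5 = (14 - 21/22)*(⅕) = (287/22)*(⅕) = 287/110 ≈ 2.6091)
F(N) = -74 + N² (F(N) = -8 + (N*N - 66) = -8 + (N² - 66) = -8 + (-66 + N²) = -74 + N²)
A(X) = 287*X/110
A(t(-5, -2)) - F(-43) = 287*(4 - 2)/110 - (-74 + (-43)²) = (287/110)*2 - (-74 + 1849) = 287/55 - 1*1775 = 287/55 - 1775 = -97338/55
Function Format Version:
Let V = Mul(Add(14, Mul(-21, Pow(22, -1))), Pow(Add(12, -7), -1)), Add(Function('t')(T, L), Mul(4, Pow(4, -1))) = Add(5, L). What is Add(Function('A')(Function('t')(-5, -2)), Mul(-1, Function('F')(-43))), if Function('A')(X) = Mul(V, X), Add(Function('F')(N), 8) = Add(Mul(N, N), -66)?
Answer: Rational(-97338, 55) ≈ -1769.8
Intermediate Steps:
Function('t')(T, L) = Add(4, L) (Function('t')(T, L) = Add(-1, Add(5, L)) = Add(4, L))
V = Rational(287, 110) (V = Mul(Add(14, Mul(-21, Rational(1, 22))), Pow(5, -1)) = Mul(Add(14, Rational(-21, 22)), Rational(1, 5)) = Mul(Rational(287, 22), Rational(1, 5)) = Rational(287, 110) ≈ 2.6091)
Function('F')(N) = Add(-74, Pow(N, 2)) (Function('F')(N) = Add(-8, Add(Mul(N, N), -66)) = Add(-8, Add(Pow(N, 2), -66)) = Add(-8, Add(-66, Pow(N, 2))) = Add(-74, Pow(N, 2)))
Function('A')(X) = Mul(Rational(287, 110), X)
Add(Function('A')(Function('t')(-5, -2)), Mul(-1, Function('F')(-43))) = Add(Mul(Rational(287, 110), Add(4, -2)), Mul(-1, Add(-74, Pow(-43, 2)))) = Add(Mul(Rational(287, 110), 2), Mul(-1, Add(-74, 1849))) = Add(Rational(287, 55), Mul(-1, 1775)) = Add(Rational(287, 55), -1775) = Rational(-97338, 55)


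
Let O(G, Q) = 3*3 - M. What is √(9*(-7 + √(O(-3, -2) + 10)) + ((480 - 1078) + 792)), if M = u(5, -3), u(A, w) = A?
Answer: √(131 + 9*√14) ≈ 12.833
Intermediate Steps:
M = 5
O(G, Q) = 4 (O(G, Q) = 3*3 - 1*5 = 9 - 5 = 4)
√(9*(-7 + √(O(-3, -2) + 10)) + ((480 - 1078) + 792)) = √(9*(-7 + √(4 + 10)) + ((480 - 1078) + 792)) = √(9*(-7 + √14) + (-598 + 792)) = √((-63 + 9*√14) + 194) = √(131 + 9*√14)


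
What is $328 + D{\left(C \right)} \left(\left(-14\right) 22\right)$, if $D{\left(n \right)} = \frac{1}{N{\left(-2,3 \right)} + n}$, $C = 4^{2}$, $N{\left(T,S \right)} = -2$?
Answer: $306$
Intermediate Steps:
$C = 16$
$D{\left(n \right)} = \frac{1}{-2 + n}$
$328 + D{\left(C \right)} \left(\left(-14\right) 22\right) = 328 + \frac{\left(-14\right) 22}{-2 + 16} = 328 + \frac{1}{14} \left(-308\right) = 328 - 22 = 306$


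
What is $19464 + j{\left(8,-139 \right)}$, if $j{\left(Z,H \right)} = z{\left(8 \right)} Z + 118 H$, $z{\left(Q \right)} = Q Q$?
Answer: $3574$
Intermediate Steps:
$z{\left(Q \right)} = Q^{2}$
$j{\left(Z,H \right)} = 64 Z + 118 H$ ($j{\left(Z,H \right)} = 8^{2} Z + 118 H = 64 Z + 118 H$)
$19464 + j{\left(8,-139 \right)} = 19464 + \left(64 \cdot 8 + 118 \left(-139\right)\right) = 19464 + \left(512 - 16402\right) = 19464 - 15890 = 3574$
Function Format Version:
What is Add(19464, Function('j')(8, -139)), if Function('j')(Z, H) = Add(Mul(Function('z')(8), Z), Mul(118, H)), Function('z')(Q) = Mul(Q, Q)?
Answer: 3574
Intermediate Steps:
Function('z')(Q) = Pow(Q, 2)
Function('j')(Z, H) = Add(Mul(64, Z), Mul(118, H)) (Function('j')(Z, H) = Add(Mul(Pow(8, 2), Z), Mul(118, H)) = Add(Mul(64, Z), Mul(118, H)))
Add(19464, Function('j')(8, -139)) = Add(19464, Add(Mul(64, 8), Mul(118, -139))) = Add(19464, Add(512, -16402)) = Add(19464, -15890) = 3574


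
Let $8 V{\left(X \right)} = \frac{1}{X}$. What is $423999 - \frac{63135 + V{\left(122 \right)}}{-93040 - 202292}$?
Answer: $\frac{122215242943729}{288244032} \approx 4.24 \cdot 10^{5}$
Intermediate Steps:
$V{\left(X \right)} = \frac{1}{8 X}$
$423999 - \frac{63135 + V{\left(122 \right)}}{-93040 - 202292} = 423999 - \frac{63135 + \frac{1}{8 \cdot 122}}{-93040 - 202292} = 423999 - \frac{63135 + \frac{1}{8} \cdot \frac{1}{122}}{-295332} = 423999 - \left(63135 + \frac{1}{976}\right) \left(- \frac{1}{295332}\right) = 423999 - \frac{61619761}{976} \left(- \frac{1}{295332}\right) = 423999 - - \frac{61619761}{288244032} = 423999 + \frac{61619761}{288244032} = \frac{122215242943729}{288244032}$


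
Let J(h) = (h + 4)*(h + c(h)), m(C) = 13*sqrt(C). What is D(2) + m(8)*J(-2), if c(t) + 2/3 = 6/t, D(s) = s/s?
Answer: 1 - 884*sqrt(2)/3 ≈ -415.72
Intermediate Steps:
D(s) = 1
c(t) = -2/3 + 6/t
J(h) = (4 + h)*(-2/3 + h + 6/h) (J(h) = (h + 4)*(h + (-2/3 + 6/h)) = (4 + h)*(-2/3 + h + 6/h))
D(2) + m(8)*J(-2) = 1 + (13*sqrt(8))*(10/3 + (-2)**2 + 24/(-2) + (10/3)*(-2)) = 1 + (13*(2*sqrt(2)))*(10/3 + 4 + 24*(-1/2) - 20/3) = 1 + (26*sqrt(2))*(10/3 + 4 - 12 - 20/3) = 1 + (26*sqrt(2))*(-34/3) = 1 - 884*sqrt(2)/3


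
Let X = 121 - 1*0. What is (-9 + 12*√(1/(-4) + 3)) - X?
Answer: -130 + 6*√11 ≈ -110.10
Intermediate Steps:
X = 121 (X = 121 + 0 = 121)
(-9 + 12*√(1/(-4) + 3)) - X = (-9 + 12*√(1/(-4) + 3)) - 1*121 = (-9 + 12*√(-¼ + 3)) - 121 = (-9 + 12*√(11/4)) - 121 = (-9 + 12*(√11/2)) - 121 = (-9 + 6*√11) - 121 = -130 + 6*√11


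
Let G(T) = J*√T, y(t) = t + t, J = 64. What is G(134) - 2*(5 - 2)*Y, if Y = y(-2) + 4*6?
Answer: -120 + 64*√134 ≈ 620.85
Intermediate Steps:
y(t) = 2*t
Y = 20 (Y = 2*(-2) + 4*6 = -4 + 24 = 20)
G(T) = 64*√T
G(134) - 2*(5 - 2)*Y = 64*√134 - 2*(5 - 2)*20 = 64*√134 - 2*3*20 = 64*√134 - 6*20 = 64*√134 - 1*120 = 64*√134 - 120 = -120 + 64*√134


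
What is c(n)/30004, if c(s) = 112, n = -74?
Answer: 28/7501 ≈ 0.0037328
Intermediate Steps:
c(n)/30004 = 112/30004 = 112*(1/30004) = 28/7501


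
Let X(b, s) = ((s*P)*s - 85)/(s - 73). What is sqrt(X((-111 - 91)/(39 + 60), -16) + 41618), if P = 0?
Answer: sqrt(329663743)/89 ≈ 204.01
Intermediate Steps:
X(b, s) = -85/(-73 + s) (X(b, s) = ((s*0)*s - 85)/(s - 73) = (0*s - 85)/(-73 + s) = (0 - 85)/(-73 + s) = -85/(-73 + s))
sqrt(X((-111 - 91)/(39 + 60), -16) + 41618) = sqrt(-85/(-73 - 16) + 41618) = sqrt(-85/(-89) + 41618) = sqrt(-85*(-1/89) + 41618) = sqrt(85/89 + 41618) = sqrt(3704087/89) = sqrt(329663743)/89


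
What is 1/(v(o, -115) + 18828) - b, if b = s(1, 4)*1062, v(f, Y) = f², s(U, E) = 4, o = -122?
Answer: -143208575/33712 ≈ -4248.0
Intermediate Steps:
b = 4248 (b = 4*1062 = 4248)
1/(v(o, -115) + 18828) - b = 1/((-122)² + 18828) - 1*4248 = 1/(14884 + 18828) - 4248 = 1/33712 - 4248 = -143208575/33712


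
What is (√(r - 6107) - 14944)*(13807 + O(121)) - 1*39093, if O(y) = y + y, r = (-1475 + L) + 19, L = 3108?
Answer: -209987349 + 126441*I*√55 ≈ -2.0999e+8 + 9.3771e+5*I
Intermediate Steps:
r = 1652 (r = (-1475 + 3108) + 19 = 1633 + 19 = 1652)
O(y) = 2*y
(√(r - 6107) - 14944)*(13807 + O(121)) - 1*39093 = (√(1652 - 6107) - 14944)*(13807 + 2*121) - 1*39093 = (√(-4455) - 14944)*(13807 + 242) - 39093 = (9*I*√55 - 14944)*14049 - 39093 = (-14944 + 9*I*√55)*14049 - 39093 = (-209948256 + 126441*I*√55) - 39093 = -209987349 + 126441*I*√55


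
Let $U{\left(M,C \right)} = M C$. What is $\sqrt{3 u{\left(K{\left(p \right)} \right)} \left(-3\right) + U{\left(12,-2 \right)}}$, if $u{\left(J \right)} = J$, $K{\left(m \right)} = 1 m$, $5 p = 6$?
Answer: $\frac{i \sqrt{870}}{5} \approx 5.8992 i$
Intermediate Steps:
$U{\left(M,C \right)} = C M$
$p = \frac{6}{5}$ ($p = \frac{1}{5} \cdot 6 = \frac{6}{5} \approx 1.2$)
$K{\left(m \right)} = m$
$\sqrt{3 u{\left(K{\left(p \right)} \right)} \left(-3\right) + U{\left(12,-2 \right)}} = \sqrt{3 \cdot \frac{6}{5} \left(-3\right) - 24} = \sqrt{\frac{18}{5} \left(-3\right) - 24} = \sqrt{- \frac{54}{5} - 24} = \sqrt{- \frac{174}{5}} = \frac{i \sqrt{870}}{5}$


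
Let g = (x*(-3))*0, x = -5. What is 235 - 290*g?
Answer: 235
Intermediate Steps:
g = 0 (g = -5*(-3)*0 = 15*0 = 0)
235 - 290*g = 235 - 290*0 = 235 + 0 = 235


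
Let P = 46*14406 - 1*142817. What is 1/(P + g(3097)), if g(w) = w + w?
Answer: 1/526053 ≈ 1.9009e-6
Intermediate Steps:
g(w) = 2*w
P = 519859 (P = 662676 - 142817 = 519859)
1/(P + g(3097)) = 1/(519859 + 2*3097) = 1/(519859 + 6194) = 1/526053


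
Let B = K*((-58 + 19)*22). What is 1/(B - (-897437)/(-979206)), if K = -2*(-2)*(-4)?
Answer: 979206/13441642531 ≈ 7.2849e-5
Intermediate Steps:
K = -16 (K = 4*(-4) = -16)
B = 13728 (B = -16*(-58 + 19)*22 = -(-624)*22 = -16*(-858) = 13728)
1/(B - (-897437)/(-979206)) = 1/(13728 - (-897437)/(-979206)) = 1/(13728 - (-897437)*(-1)/979206) = 1/(13728 - 1*897437/979206) = 1/(13728 - 897437/979206) = 1/(13441642531/979206) = 979206/13441642531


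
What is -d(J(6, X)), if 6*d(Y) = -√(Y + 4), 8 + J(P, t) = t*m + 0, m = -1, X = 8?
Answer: I*√3/3 ≈ 0.57735*I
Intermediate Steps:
J(P, t) = -8 - t (J(P, t) = -8 + (t*(-1) + 0) = -8 + (-t + 0) = -8 - t)
d(Y) = -√(4 + Y)/6 (d(Y) = (-√(Y + 4))/6 = (-√(4 + Y))/6 = -√(4 + Y)/6)
-d(J(6, X)) = -(-1)*√(4 + (-8 - 1*8))/6 = -(-1)*√(4 + (-8 - 8))/6 = -(-1)*√(4 - 16)/6 = -(-1)*√(-12)/6 = -(-1)*2*I*√3/6 = -(-1)*I*√3/3 = I*√3/3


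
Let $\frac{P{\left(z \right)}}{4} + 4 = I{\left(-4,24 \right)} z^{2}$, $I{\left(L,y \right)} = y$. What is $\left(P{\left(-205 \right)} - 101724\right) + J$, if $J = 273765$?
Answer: $4206425$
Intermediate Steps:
$P{\left(z \right)} = -16 + 96 z^{2}$ ($P{\left(z \right)} = -16 + 4 \cdot 24 z^{2} = -16 + 96 z^{2}$)
$\left(P{\left(-205 \right)} - 101724\right) + J = \left(\left(-16 + 96 \left(-205\right)^{2}\right) - 101724\right) + 273765 = \left(\left(-16 + 96 \cdot 42025\right) - 101724\right) + 273765 = \left(\left(-16 + 4034400\right) - 101724\right) + 273765 = \left(4034384 - 101724\right) + 273765 = 3932660 + 273765 = 4206425$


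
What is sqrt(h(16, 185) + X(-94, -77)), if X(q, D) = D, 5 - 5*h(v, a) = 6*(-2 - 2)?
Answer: 2*I*sqrt(445)/5 ≈ 8.438*I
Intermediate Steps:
h(v, a) = 29/5 (h(v, a) = 1 - 6*(-2 - 2)/5 = 1 - 6*(-4)/5 = 1 - 1/5*(-24) = 1 + 24/5 = 29/5)
sqrt(h(16, 185) + X(-94, -77)) = sqrt(29/5 - 77) = sqrt(-356/5) = 2*I*sqrt(445)/5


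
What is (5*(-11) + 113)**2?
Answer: 3364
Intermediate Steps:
(5*(-11) + 113)**2 = (-55 + 113)**2 = 58**2 = 3364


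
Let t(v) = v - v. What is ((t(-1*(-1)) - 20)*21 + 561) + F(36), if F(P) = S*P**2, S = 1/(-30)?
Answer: 489/5 ≈ 97.800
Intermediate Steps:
t(v) = 0
S = -1/30 ≈ -0.033333
F(P) = -P**2/30
((t(-1*(-1)) - 20)*21 + 561) + F(36) = ((0 - 20)*21 + 561) - 1/30*36**2 = (-20*21 + 561) - 1/30*1296 = (-420 + 561) - 216/5 = 141 - 216/5 = 489/5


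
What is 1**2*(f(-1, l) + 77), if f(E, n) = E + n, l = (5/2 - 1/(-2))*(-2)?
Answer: 70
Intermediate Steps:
l = -6 (l = (5*(1/2) - 1*(-1/2))*(-2) = (5/2 + 1/2)*(-2) = 3*(-2) = -6)
1**2*(f(-1, l) + 77) = 1**2*((-1 - 6) + 77) = 1*(-7 + 77) = 1*70 = 70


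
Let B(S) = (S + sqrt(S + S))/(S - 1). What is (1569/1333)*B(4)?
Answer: 2092/1333 + 1046*sqrt(2)/1333 ≈ 2.6791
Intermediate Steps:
B(S) = (S + sqrt(2)*sqrt(S))/(-1 + S) (B(S) = (S + sqrt(2*S))/(-1 + S) = (S + sqrt(2)*sqrt(S))/(-1 + S))
(1569/1333)*B(4) = (1569/1333)*((4 + sqrt(2)*sqrt(4))/(-1 + 4)) = (1569*(1/1333))*((4 + sqrt(2)*2)/3) = 1569*((4 + 2*sqrt(2))/3)/1333 = 1569*(4/3 + 2*sqrt(2)/3)/1333 = 2092/1333 + 1046*sqrt(2)/1333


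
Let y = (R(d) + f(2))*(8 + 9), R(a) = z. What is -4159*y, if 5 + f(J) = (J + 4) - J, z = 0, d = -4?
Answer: 70703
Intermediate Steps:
R(a) = 0
f(J) = -1 (f(J) = -5 + ((J + 4) - J) = -5 + ((4 + J) - J) = -5 + 4 = -1)
y = -17 (y = (0 - 1)*(8 + 9) = -1*17 = -17)
-4159*y = -4159*(-17) = 70703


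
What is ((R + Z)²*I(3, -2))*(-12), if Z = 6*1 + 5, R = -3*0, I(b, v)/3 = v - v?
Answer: 0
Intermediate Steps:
I(b, v) = 0 (I(b, v) = 3*(v - v) = 3*0 = 0)
R = 0
Z = 11 (Z = 6 + 5 = 11)
((R + Z)²*I(3, -2))*(-12) = ((0 + 11)²*0)*(-12) = (11²*0)*(-12) = (121*0)*(-12) = 0*(-12) = 0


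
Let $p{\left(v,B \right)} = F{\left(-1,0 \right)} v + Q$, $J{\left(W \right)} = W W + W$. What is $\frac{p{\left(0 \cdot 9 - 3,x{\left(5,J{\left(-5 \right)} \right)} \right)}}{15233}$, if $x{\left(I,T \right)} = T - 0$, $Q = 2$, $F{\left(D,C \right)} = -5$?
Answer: $\frac{17}{15233} \approx 0.001116$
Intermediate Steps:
$J{\left(W \right)} = W + W^{2}$ ($J{\left(W \right)} = W^{2} + W = W + W^{2}$)
$x{\left(I,T \right)} = T$ ($x{\left(I,T \right)} = T + 0 = T$)
$p{\left(v,B \right)} = 2 - 5 v$ ($p{\left(v,B \right)} = - 5 v + 2 = 2 - 5 v$)
$\frac{p{\left(0 \cdot 9 - 3,x{\left(5,J{\left(-5 \right)} \right)} \right)}}{15233} = \frac{2 - 5 \left(0 \cdot 9 - 3\right)}{15233} = \left(2 - 5 \left(0 - 3\right)\right) \frac{1}{15233} = \left(2 - -15\right) \frac{1}{15233} = \left(2 + 15\right) \frac{1}{15233} = 17 \cdot \frac{1}{15233} = \frac{17}{15233}$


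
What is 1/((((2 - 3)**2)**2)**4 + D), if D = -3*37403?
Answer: -1/112208 ≈ -8.9120e-6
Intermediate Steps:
D = -112209
1/((((2 - 3)**2)**2)**4 + D) = 1/((((2 - 3)**2)**2)**4 - 112209) = 1/((((-1)**2)**2)**4 - 112209) = 1/((1**2)**4 - 112209) = 1/(1**4 - 112209) = 1/(1 - 112209) = 1/(-112208) = -1/112208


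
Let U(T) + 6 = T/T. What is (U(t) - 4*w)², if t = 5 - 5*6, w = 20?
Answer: 7225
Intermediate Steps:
t = -25 (t = 5 - 30 = -25)
U(T) = -5 (U(T) = -6 + T/T = -6 + 1 = -5)
(U(t) - 4*w)² = (-5 - 4*20)² = (-5 - 80)² = (-85)² = 7225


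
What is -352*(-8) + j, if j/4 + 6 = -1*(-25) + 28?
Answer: 3004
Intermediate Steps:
j = 188 (j = -24 + 4*(-1*(-25) + 28) = -24 + 4*(25 + 28) = -24 + 4*53 = -24 + 212 = 188)
-352*(-8) + j = -352*(-8) + 188 = 2816 + 188 = 3004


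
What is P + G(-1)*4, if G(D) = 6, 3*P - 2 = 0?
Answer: 74/3 ≈ 24.667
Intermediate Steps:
P = ⅔ (P = ⅔ + (⅓)*0 = ⅔ + 0 = ⅔ ≈ 0.66667)
P + G(-1)*4 = ⅔ + 6*4 = ⅔ + 24 = 74/3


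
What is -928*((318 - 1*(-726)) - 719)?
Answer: -301600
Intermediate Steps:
-928*((318 - 1*(-726)) - 719) = -928*((318 + 726) - 719) = -928*(1044 - 719) = -928*325 = -301600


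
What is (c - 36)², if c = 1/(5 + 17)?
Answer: 625681/484 ≈ 1292.7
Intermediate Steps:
c = 1/22 ≈ 0.045455
(c - 36)² = (1/22 - 36)² = (-791/22)² = 625681/484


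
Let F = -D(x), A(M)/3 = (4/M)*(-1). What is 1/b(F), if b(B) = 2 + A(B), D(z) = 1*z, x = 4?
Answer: 1/5 ≈ 0.20000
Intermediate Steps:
D(z) = z
A(M) = -12/M (A(M) = 3*((4/M)*(-1)) = 3*(-4/M) = -12/M)
F = -4 (F = -1*4 = -4)
b(B) = 2 - 12/B
1/b(F) = 1/(2 - 12/(-4)) = 1/(2 - 12*(-1/4)) = 1/(2 + 3) = 1/5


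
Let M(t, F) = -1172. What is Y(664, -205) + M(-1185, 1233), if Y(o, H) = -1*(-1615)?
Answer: 443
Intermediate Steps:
Y(o, H) = 1615
Y(664, -205) + M(-1185, 1233) = 1615 - 1172 = 443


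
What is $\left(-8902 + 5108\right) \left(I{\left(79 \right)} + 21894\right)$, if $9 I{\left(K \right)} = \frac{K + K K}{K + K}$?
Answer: $- \frac{747744284}{9} \approx -8.3083 \cdot 10^{7}$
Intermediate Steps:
$I{\left(K \right)} = \frac{K + K^{2}}{18 K}$ ($I{\left(K \right)} = \frac{\left(K + K K\right) \frac{1}{K + K}}{9} = \frac{\left(K + K^{2}\right) \frac{1}{2 K}}{9} = \frac{\frac{1}{2} \frac{1}{K} \left(K + K^{2}\right)}{9} = \frac{K + K^{2}}{18 K}$)
$\left(-8902 + 5108\right) \left(I{\left(79 \right)} + 21894\right) = \left(-8902 + 5108\right) \left(\left(\frac{1}{18} + \frac{1}{18} \cdot 79\right) + 21894\right) = - 3794 \left(\left(\frac{1}{18} + \frac{79}{18}\right) + 21894\right) = - 3794 \left(\frac{40}{9} + 21894\right) = \left(-3794\right) \frac{197086}{9} = - \frac{747744284}{9}$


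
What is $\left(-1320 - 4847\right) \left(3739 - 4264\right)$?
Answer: $3237675$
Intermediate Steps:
$\left(-1320 - 4847\right) \left(3739 - 4264\right) = \left(-6167\right) \left(-525\right) = 3237675$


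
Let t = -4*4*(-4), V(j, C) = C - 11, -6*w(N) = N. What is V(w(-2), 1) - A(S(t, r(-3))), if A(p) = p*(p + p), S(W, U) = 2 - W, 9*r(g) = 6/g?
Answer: -7698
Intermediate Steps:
w(N) = -N/6
r(g) = 2/(3*g) (r(g) = (6/g)/9 = 2/(3*g))
V(j, C) = -11 + C
t = 64 (t = -16*(-4) = 64)
A(p) = 2*p**2 (A(p) = p*(2*p) = 2*p**2)
V(w(-2), 1) - A(S(t, r(-3))) = (-11 + 1) - 2*(2 - 1*64)**2 = -10 - 2*(2 - 64)**2 = -10 - 2*(-62)**2 = -10 - 2*3844 = -10 - 1*7688 = -10 - 7688 = -7698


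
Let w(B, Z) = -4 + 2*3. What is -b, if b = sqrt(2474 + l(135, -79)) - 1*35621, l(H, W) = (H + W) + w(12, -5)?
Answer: 35621 - 2*sqrt(633) ≈ 35571.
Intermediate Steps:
w(B, Z) = 2 (w(B, Z) = -4 + 6 = 2)
l(H, W) = 2 + H + W (l(H, W) = (H + W) + 2 = 2 + H + W)
b = -35621 + 2*sqrt(633) (b = sqrt(2474 + (2 + 135 - 79)) - 1*35621 = sqrt(2474 + 58) - 35621 = sqrt(2532) - 35621 = 2*sqrt(633) - 35621 = -35621 + 2*sqrt(633) ≈ -35571.)
-b = -(-35621 + 2*sqrt(633)) = 35621 - 2*sqrt(633)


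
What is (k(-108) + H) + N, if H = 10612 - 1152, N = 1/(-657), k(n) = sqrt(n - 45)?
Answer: 6215219/657 + 3*I*sqrt(17) ≈ 9460.0 + 12.369*I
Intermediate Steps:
k(n) = sqrt(-45 + n)
N = -1/657 ≈ -0.0015221
H = 9460
(k(-108) + H) + N = (sqrt(-45 - 108) + 9460) - 1/657 = (sqrt(-153) + 9460) - 1/657 = (3*I*sqrt(17) + 9460) - 1/657 = (9460 + 3*I*sqrt(17)) - 1/657 = 6215219/657 + 3*I*sqrt(17)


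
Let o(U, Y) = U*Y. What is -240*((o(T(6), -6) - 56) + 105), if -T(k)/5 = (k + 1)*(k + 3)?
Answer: -465360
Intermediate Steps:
T(k) = -5*(1 + k)*(3 + k) (T(k) = -5*(k + 1)*(k + 3) = -5*(1 + k)*(3 + k))
-240*((o(T(6), -6) - 56) + 105) = -240*(((-15 - 20*6 - 5*6**2)*(-6) - 56) + 105) = -240*(((-15 - 120 - 5*36)*(-6) - 56) + 105) = -240*(((-15 - 120 - 180)*(-6) - 56) + 105) = -240*((-315*(-6) - 56) + 105) = -240*((1890 - 56) + 105) = -240*(1834 + 105) = -240*1939 = -465360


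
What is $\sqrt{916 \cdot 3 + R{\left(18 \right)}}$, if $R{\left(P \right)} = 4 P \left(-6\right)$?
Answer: $2 \sqrt{579} \approx 48.125$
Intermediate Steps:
$R{\left(P \right)} = - 24 P$
$\sqrt{916 \cdot 3 + R{\left(18 \right)}} = \sqrt{916 \cdot 3 - 432} = \sqrt{2748 - 432} = \sqrt{2316} = 2 \sqrt{579}$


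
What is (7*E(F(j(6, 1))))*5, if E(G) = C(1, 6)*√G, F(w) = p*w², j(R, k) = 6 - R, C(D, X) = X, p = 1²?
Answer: 0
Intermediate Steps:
p = 1
F(w) = w² (F(w) = 1*w² = w²)
E(G) = 6*√G
(7*E(F(j(6, 1))))*5 = (7*(6*√((6 - 1*6)²)))*5 = (7*(6*√((6 - 6)²)))*5 = (7*(6*√(0²)))*5 = (7*(6*√0))*5 = (7*(6*0))*5 = (7*0)*5 = 0*5 = 0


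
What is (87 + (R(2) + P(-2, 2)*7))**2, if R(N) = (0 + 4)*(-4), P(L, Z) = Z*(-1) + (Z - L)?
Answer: 7225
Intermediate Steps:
P(L, Z) = -L (P(L, Z) = -Z + (Z - L) = -L)
R(N) = -16 (R(N) = 4*(-4) = -16)
(87 + (R(2) + P(-2, 2)*7))**2 = (87 + (-16 - 1*(-2)*7))**2 = (87 + (-16 + 2*7))**2 = (87 + (-16 + 14))**2 = (87 - 2)**2 = 85**2 = 7225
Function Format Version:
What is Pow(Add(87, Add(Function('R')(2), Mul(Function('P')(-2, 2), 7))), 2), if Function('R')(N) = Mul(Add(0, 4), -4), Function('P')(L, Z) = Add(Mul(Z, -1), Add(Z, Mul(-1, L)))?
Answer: 7225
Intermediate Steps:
Function('P')(L, Z) = Mul(-1, L) (Function('P')(L, Z) = Add(Mul(-1, Z), Add(Z, Mul(-1, L))) = Mul(-1, L))
Function('R')(N) = -16 (Function('R')(N) = Mul(4, -4) = -16)
Pow(Add(87, Add(Function('R')(2), Mul(Function('P')(-2, 2), 7))), 2) = Pow(Add(87, Add(-16, Mul(Mul(-1, -2), 7))), 2) = Pow(Add(87, Add(-16, Mul(2, 7))), 2) = Pow(Add(87, Add(-16, 14)), 2) = Pow(Add(87, -2), 2) = Pow(85, 2) = 7225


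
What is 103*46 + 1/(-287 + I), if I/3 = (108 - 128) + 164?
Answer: 687011/145 ≈ 4738.0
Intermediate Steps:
I = 432 (I = 3*((108 - 128) + 164) = 3*(-20 + 164) = 3*144 = 432)
103*46 + 1/(-287 + I) = 103*46 + 1/(-287 + 432) = 4738 + 1/145 = 687011/145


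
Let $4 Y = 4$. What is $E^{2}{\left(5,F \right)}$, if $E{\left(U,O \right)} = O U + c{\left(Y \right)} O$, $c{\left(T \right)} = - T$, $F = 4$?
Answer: $256$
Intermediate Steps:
$Y = 1$ ($Y = \frac{1}{4} \cdot 4 = 1$)
$E{\left(U,O \right)} = - O + O U$ ($E{\left(U,O \right)} = O U + \left(-1\right) 1 O = O U - O = - O + O U$)
$E^{2}{\left(5,F \right)} = \left(4 \left(-1 + 5\right)\right)^{2} = \left(4 \cdot 4\right)^{2} = 16^{2} = 256$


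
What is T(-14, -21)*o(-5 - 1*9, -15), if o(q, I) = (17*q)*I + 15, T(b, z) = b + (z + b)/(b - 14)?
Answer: -182835/4 ≈ -45709.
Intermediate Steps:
T(b, z) = b + (b + z)/(-14 + b)
o(q, I) = 15 + 17*I*q (o(q, I) = 17*I*q + 15 = 15 + 17*I*q)
T(-14, -21)*o(-5 - 1*9, -15) = ((-21 + (-14)² - 13*(-14))/(-14 - 14))*(15 + 17*(-15)*(-5 - 1*9)) = ((-21 + 196 + 182)/(-28))*(15 + 17*(-15)*(-5 - 9)) = (-1/28*357)*(15 + 17*(-15)*(-14)) = -51*(15 + 3570)/4 = -51/4*3585 = -182835/4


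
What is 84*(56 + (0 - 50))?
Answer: 504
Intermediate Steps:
84*(56 + (0 - 50)) = 84*(56 - 50) = 84*6 = 504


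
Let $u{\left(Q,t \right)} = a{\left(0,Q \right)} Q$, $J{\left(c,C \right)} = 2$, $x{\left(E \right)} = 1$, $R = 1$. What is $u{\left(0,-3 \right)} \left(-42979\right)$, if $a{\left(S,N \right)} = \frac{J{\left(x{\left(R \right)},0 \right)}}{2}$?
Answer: $0$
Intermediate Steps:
$a{\left(S,N \right)} = 1$ ($a{\left(S,N \right)} = \frac{2}{2} = 2 \cdot \frac{1}{2} = 1$)
$u{\left(Q,t \right)} = Q$ ($u{\left(Q,t \right)} = 1 Q = Q$)
$u{\left(0,-3 \right)} \left(-42979\right) = 0 \left(-42979\right) = 0$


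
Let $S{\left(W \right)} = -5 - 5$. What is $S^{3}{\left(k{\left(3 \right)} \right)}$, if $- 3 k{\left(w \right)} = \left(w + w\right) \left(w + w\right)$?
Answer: $-1000$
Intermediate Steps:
$k{\left(w \right)} = - \frac{4 w^{2}}{3}$ ($k{\left(w \right)} = - \frac{\left(w + w\right) \left(w + w\right)}{3} = - \frac{2 w 2 w}{3} = - \frac{4 w^{2}}{3}$)
$S{\left(W \right)} = -10$ ($S{\left(W \right)} = -5 - 5 = -10$)
$S^{3}{\left(k{\left(3 \right)} \right)} = \left(-10\right)^{3} = -1000$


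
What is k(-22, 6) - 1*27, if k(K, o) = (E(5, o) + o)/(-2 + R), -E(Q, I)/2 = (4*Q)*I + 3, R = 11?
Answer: -161/3 ≈ -53.667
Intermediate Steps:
E(Q, I) = -6 - 8*I*Q (E(Q, I) = -2*((4*Q)*I + 3) = -2*(4*I*Q + 3) = -2*(3 + 4*I*Q) = -6 - 8*I*Q)
k(K, o) = -2/3 - 13*o/3 (k(K, o) = ((-6 - 8*o*5) + o)/(-2 + 11) = ((-6 - 40*o) + o)/9 = (-6 - 39*o)*(1/9) = -2/3 - 13*o/3)
k(-22, 6) - 1*27 = (-2/3 - 13/3*6) - 1*27 = (-2/3 - 26) - 27 = -80/3 - 27 = -161/3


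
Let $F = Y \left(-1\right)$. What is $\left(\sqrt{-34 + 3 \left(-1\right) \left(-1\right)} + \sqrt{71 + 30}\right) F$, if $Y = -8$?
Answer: $8 \sqrt{101} + 8 i \sqrt{31} \approx 80.399 + 44.542 i$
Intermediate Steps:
$F = 8$ ($F = \left(-8\right) \left(-1\right) = 8$)
$\left(\sqrt{-34 + 3 \left(-1\right) \left(-1\right)} + \sqrt{71 + 30}\right) F = \left(\sqrt{-34 + 3 \left(-1\right) \left(-1\right)} + \sqrt{71 + 30}\right) 8 = \left(\sqrt{-34 - -3} + \sqrt{101}\right) 8 = \left(\sqrt{-34 + 3} + \sqrt{101}\right) 8 = \left(\sqrt{-31} + \sqrt{101}\right) 8 = \left(i \sqrt{31} + \sqrt{101}\right) 8 = \left(\sqrt{101} + i \sqrt{31}\right) 8 = 8 \sqrt{101} + 8 i \sqrt{31}$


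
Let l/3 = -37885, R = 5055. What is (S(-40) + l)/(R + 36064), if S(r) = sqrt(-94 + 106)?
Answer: -113655/41119 + 2*sqrt(3)/41119 ≈ -2.7640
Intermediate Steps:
l = -113655 (l = 3*(-37885) = -113655)
S(r) = 2*sqrt(3) (S(r) = sqrt(12) = 2*sqrt(3))
(S(-40) + l)/(R + 36064) = (2*sqrt(3) - 113655)/(5055 + 36064) = (-113655 + 2*sqrt(3))/41119 = (-113655 + 2*sqrt(3))*(1/41119) = -113655/41119 + 2*sqrt(3)/41119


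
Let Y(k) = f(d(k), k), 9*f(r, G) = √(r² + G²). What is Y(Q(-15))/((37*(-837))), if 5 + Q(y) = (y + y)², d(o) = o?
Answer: -895*√2/278721 ≈ -0.0045412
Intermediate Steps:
Q(y) = -5 + 4*y² (Q(y) = -5 + (y + y)² = -5 + (2*y)² = -5 + 4*y²)
f(r, G) = √(G² + r²)/9 (f(r, G) = √(r² + G²)/9 = √(G² + r²)/9)
Y(k) = √2*√(k²)/9 (Y(k) = √(k² + k²)/9 = √(2*k²)/9 = (√2*√(k²))/9 = √2*√(k²)/9)
Y(Q(-15))/((37*(-837))) = (√2*√((-5 + 4*(-15)²)²)/9)/((37*(-837))) = (√2*√((-5 + 4*225)²)/9)/(-30969) = (√2*√((-5 + 900)²)/9)*(-1/30969) = (√2*√(895²)/9)*(-1/30969) = (√2*√801025/9)*(-1/30969) = ((⅑)*√2*895)*(-1/30969) = (895*√2/9)*(-1/30969) = -895*√2/278721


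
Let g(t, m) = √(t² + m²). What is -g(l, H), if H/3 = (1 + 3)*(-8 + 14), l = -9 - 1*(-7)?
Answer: -2*√1297 ≈ -72.028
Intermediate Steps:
l = -2 (l = -9 + 7 = -2)
H = 72 (H = 3*((1 + 3)*(-8 + 14)) = 3*(4*6) = 3*24 = 72)
g(t, m) = √(m² + t²)
-g(l, H) = -√(72² + (-2)²) = -√(5184 + 4) = -√5188 = -2*√1297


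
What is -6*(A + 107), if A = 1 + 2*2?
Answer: -672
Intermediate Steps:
A = 5 (A = 1 + 4 = 5)
-6*(A + 107) = -6*(5 + 107) = -6*112 = -672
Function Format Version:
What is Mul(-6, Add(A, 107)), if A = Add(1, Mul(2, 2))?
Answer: -672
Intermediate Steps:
A = 5 (A = Add(1, 4) = 5)
Mul(-6, Add(A, 107)) = Mul(-6, Add(5, 107)) = Mul(-6, 112) = -672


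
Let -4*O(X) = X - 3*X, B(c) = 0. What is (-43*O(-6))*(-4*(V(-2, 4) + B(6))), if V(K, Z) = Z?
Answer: -2064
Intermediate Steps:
O(X) = X/2 (O(X) = -(X - 3*X)/4 = -(-1)*X/2 = X/2)
(-43*O(-6))*(-4*(V(-2, 4) + B(6))) = (-43*(-6)/2)*(-4*(4 + 0)) = (-43*(-3))*(-4*4) = 129*(-16) = -2064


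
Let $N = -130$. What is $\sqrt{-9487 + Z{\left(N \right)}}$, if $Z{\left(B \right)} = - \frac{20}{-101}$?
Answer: $\frac{3 i \sqrt{10752763}}{101} \approx 97.4 i$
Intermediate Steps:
$Z{\left(B \right)} = \frac{20}{101}$ ($Z{\left(B \right)} = \left(-20\right) \left(- \frac{1}{101}\right) = \frac{20}{101}$)
$\sqrt{-9487 + Z{\left(N \right)}} = \sqrt{-9487 + \frac{20}{101}} = \sqrt{- \frac{958167}{101}} = \frac{3 i \sqrt{10752763}}{101}$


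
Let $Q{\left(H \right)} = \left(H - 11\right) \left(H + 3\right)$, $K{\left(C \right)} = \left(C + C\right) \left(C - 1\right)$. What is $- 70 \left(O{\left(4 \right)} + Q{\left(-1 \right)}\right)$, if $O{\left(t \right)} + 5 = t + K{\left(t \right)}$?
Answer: $70$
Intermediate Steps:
$K{\left(C \right)} = 2 C \left(-1 + C\right)$
$Q{\left(H \right)} = \left(-11 + H\right) \left(3 + H\right)$
$O{\left(t \right)} = -5 + t + 2 t \left(-1 + t\right)$ ($O{\left(t \right)} = -5 + \left(t + 2 t \left(-1 + t\right)\right) = -5 + t + 2 t \left(-1 + t\right)$)
$- 70 \left(O{\left(4 \right)} + Q{\left(-1 \right)}\right) = - 70 \left(\left(-5 - 4 + 2 \cdot 4^{2}\right) - \left(25 - 1\right)\right) = - 70 \left(\left(-5 - 4 + 2 \cdot 16\right) + \left(-33 + 1 + 8\right)\right) = - 70 \left(\left(-5 - 4 + 32\right) - 24\right) = - 70 \left(23 - 24\right) = \left(-70\right) \left(-1\right) = 70$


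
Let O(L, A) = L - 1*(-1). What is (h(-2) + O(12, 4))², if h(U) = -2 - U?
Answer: 169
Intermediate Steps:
O(L, A) = 1 + L (O(L, A) = L + 1 = 1 + L)
(h(-2) + O(12, 4))² = ((-2 - 1*(-2)) + (1 + 12))² = ((-2 + 2) + 13)² = (0 + 13)² = 13² = 169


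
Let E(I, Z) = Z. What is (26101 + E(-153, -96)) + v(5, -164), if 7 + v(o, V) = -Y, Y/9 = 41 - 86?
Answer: 26403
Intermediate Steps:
Y = -405 (Y = 9*(41 - 86) = 9*(-45) = -405)
v(o, V) = 398 (v(o, V) = -7 - 1*(-405) = -7 + 405 = 398)
(26101 + E(-153, -96)) + v(5, -164) = (26101 - 96) + 398 = 26005 + 398 = 26403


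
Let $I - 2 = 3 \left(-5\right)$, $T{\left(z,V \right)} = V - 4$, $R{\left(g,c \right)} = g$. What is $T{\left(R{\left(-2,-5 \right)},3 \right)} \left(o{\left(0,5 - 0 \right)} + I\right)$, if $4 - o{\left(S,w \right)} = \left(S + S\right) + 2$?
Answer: $11$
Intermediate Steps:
$T{\left(z,V \right)} = -4 + V$ ($T{\left(z,V \right)} = V - 4 = -4 + V$)
$I = -13$ ($I = 2 + 3 \left(-5\right) = 2 - 15 = -13$)
$o{\left(S,w \right)} = 2 - 2 S$ ($o{\left(S,w \right)} = 4 - \left(\left(S + S\right) + 2\right) = 4 - \left(2 S + 2\right) = 4 - \left(2 + 2 S\right) = 2 - 2 S$)
$T{\left(R{\left(-2,-5 \right)},3 \right)} \left(o{\left(0,5 - 0 \right)} + I\right) = \left(-4 + 3\right) \left(\left(2 - 0\right) - 13\right) = - (\left(2 + 0\right) - 13) = - (2 - 13) = \left(-1\right) \left(-11\right) = 11$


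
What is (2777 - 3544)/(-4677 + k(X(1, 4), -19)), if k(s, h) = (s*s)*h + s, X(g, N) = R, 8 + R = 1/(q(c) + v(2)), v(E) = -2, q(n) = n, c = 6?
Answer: 12272/93215 ≈ 0.13165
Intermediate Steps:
R = -31/4 (R = -8 + 1/(6 - 2) = -8 + 1/4 = -31/4 ≈ -7.7500)
X(g, N) = -31/4
k(s, h) = s + h*s**2 (k(s, h) = s**2*h + s = h*s**2 + s = s + h*s**2)
(2777 - 3544)/(-4677 + k(X(1, 4), -19)) = (2777 - 3544)/(-4677 - 31*(1 - 19*(-31/4))/4) = -767/(-4677 - 31*(1 + 589/4)/4) = -767/(-4677 - 31/4*593/4) = -767/(-4677 - 18383/16) = -767/(-93215/16) = -767*(-16/93215) = 12272/93215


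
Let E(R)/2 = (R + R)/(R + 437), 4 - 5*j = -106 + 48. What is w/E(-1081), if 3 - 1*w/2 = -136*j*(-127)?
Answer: -14991886/235 ≈ -63795.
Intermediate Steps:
j = 62/5 (j = 4/5 - (-106 + 48)/5 = 4/5 - 1/5*(-58) = 4/5 + 58/5 = 62/5 ≈ 12.400)
E(R) = 4*R/(437 + R) (E(R) = 2*((R + R)/(R + 437)) = 2*((2*R)/(437 + R)) = 2*(2*R/(437 + R)) = 4*R/(437 + R))
w = -2141698/5 (w = 6 - 2*(-136*62/5)*(-127) = 6 - (-16864)*(-127)/5 = 6 - 2*1070864/5 = 6 - 2141728/5 = -2141698/5 ≈ -4.2834e+5)
w/E(-1081) = -2141698/(5*(4*(-1081)/(437 - 1081))) = -2141698/(5*(4*(-1081)/(-644))) = -2141698/(5*(4*(-1081)*(-1/644))) = -2141698/(5*47/7) = -2141698/5*7/47 = -14991886/235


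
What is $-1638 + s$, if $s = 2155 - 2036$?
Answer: $-1519$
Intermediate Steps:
$s = 119$
$-1638 + s = -1638 + 119 = -1519$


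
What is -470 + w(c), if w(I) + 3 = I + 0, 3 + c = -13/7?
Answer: -3345/7 ≈ -477.86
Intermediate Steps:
c = -34/7 (c = -3 - 13/7 = -34/7 ≈ -4.8571)
w(I) = -3 + I (w(I) = -3 + (I + 0) = -3 + I)
-470 + w(c) = -470 + (-3 - 34/7) = -470 - 55/7 = -3345/7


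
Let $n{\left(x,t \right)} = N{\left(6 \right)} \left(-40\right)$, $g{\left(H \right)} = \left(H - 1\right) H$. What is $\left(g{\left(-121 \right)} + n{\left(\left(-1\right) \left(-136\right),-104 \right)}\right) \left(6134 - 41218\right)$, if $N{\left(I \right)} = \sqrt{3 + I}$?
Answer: $-513699928$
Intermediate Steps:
$g{\left(H \right)} = H \left(-1 + H\right)$ ($g{\left(H \right)} = \left(-1 + H\right) H = H \left(-1 + H\right)$)
$n{\left(x,t \right)} = -120$ ($n{\left(x,t \right)} = \sqrt{3 + 6} \left(-40\right) = \sqrt{9} \left(-40\right) = 3 \left(-40\right) = -120$)
$\left(g{\left(-121 \right)} + n{\left(\left(-1\right) \left(-136\right),-104 \right)}\right) \left(6134 - 41218\right) = \left(- 121 \left(-1 - 121\right) - 120\right) \left(6134 - 41218\right) = \left(\left(-121\right) \left(-122\right) - 120\right) \left(-35084\right) = \left(14762 - 120\right) \left(-35084\right) = 14642 \left(-35084\right) = -513699928$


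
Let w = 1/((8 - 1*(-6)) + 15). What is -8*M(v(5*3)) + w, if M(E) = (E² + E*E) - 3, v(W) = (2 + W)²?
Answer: -38753047/29 ≈ -1.3363e+6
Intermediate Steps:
M(E) = -3 + 2*E² (M(E) = (E² + E²) - 3 = 2*E² - 3 = -3 + 2*E²)
w = 1/29 (w = 1/((8 + 6) + 15) = 1/(14 + 15) = 1/29 ≈ 0.034483)
-8*M(v(5*3)) + w = -8*(-3 + 2*((2 + 5*3)²)²) + 1/29 = -8*(-3 + 2*((2 + 15)²)²) + 1/29 = -8*(-3 + 2*(17²)²) + 1/29 = -8*(-3 + 2*289²) + 1/29 = -8*(-3 + 2*83521) + 1/29 = -8*(-3 + 167042) + 1/29 = -8*167039 + 1/29 = -1336312 + 1/29 = -38753047/29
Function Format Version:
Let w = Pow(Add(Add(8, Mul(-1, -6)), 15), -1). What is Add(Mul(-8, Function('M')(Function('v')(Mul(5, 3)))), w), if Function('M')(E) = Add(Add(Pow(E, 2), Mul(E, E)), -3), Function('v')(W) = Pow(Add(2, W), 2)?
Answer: Rational(-38753047, 29) ≈ -1.3363e+6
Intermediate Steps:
Function('M')(E) = Add(-3, Mul(2, Pow(E, 2))) (Function('M')(E) = Add(Add(Pow(E, 2), Pow(E, 2)), -3) = Add(Mul(2, Pow(E, 2)), -3) = Add(-3, Mul(2, Pow(E, 2))))
w = Rational(1, 29) (w = Pow(Add(Add(8, 6), 15), -1) = Pow(Add(14, 15), -1) = Pow(29, -1) = Rational(1, 29) ≈ 0.034483)
Add(Mul(-8, Function('M')(Function('v')(Mul(5, 3)))), w) = Add(Mul(-8, Add(-3, Mul(2, Pow(Pow(Add(2, Mul(5, 3)), 2), 2)))), Rational(1, 29)) = Add(Mul(-8, Add(-3, Mul(2, Pow(Pow(Add(2, 15), 2), 2)))), Rational(1, 29)) = Add(Mul(-8, Add(-3, Mul(2, Pow(Pow(17, 2), 2)))), Rational(1, 29)) = Add(Mul(-8, Add(-3, Mul(2, Pow(289, 2)))), Rational(1, 29)) = Add(Mul(-8, Add(-3, Mul(2, 83521))), Rational(1, 29)) = Add(Mul(-8, Add(-3, 167042)), Rational(1, 29)) = Add(Mul(-8, 167039), Rational(1, 29)) = Add(-1336312, Rational(1, 29)) = Rational(-38753047, 29)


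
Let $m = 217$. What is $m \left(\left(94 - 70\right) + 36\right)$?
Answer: $13020$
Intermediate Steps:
$m \left(\left(94 - 70\right) + 36\right) = 217 \left(\left(94 - 70\right) + 36\right) = 217 \left(24 + 36\right) = 217 \cdot 60 = 13020$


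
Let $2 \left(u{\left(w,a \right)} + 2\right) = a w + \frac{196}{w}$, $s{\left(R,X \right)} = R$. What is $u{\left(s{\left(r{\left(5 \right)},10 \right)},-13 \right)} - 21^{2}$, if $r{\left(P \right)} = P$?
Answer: $- \frac{4559}{10} \approx -455.9$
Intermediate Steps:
$u{\left(w,a \right)} = -2 + \frac{98}{w} + \frac{a w}{2}$ ($u{\left(w,a \right)} = -2 + \frac{a w + \frac{196}{w}}{2} = -2 + \frac{\frac{196}{w} + a w}{2} = -2 + \left(\frac{98}{w} + \frac{a w}{2}\right) = -2 + \frac{98}{w} + \frac{a w}{2}$)
$u{\left(s{\left(r{\left(5 \right)},10 \right)},-13 \right)} - 21^{2} = \left(-2 + \frac{98}{5} + \frac{1}{2} \left(-13\right) 5\right) - 21^{2} = \left(-2 + 98 \cdot \frac{1}{5} - \frac{65}{2}\right) - 441 = \left(-2 + \frac{98}{5} - \frac{65}{2}\right) - 441 = - \frac{149}{10} - 441 = - \frac{4559}{10}$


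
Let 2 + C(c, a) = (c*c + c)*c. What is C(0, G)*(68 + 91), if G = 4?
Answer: -318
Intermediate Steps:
C(c, a) = -2 + c*(c + c²) (C(c, a) = -2 + (c*c + c)*c = -2 + (c² + c)*c = -2 + (c + c²)*c = -2 + c*(c + c²))
C(0, G)*(68 + 91) = (-2 + 0² + 0³)*(68 + 91) = (-2 + 0 + 0)*159 = -2*159 = -318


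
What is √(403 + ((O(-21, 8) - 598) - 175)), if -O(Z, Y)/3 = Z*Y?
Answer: √134 ≈ 11.576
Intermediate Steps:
O(Z, Y) = -3*Y*Z (O(Z, Y) = -3*Z*Y = -3*Y*Z)
√(403 + ((O(-21, 8) - 598) - 175)) = √(403 + ((-3*8*(-21) - 598) - 175)) = √(403 + ((504 - 598) - 175)) = √(403 + (-94 - 175)) = √(403 - 269) = √134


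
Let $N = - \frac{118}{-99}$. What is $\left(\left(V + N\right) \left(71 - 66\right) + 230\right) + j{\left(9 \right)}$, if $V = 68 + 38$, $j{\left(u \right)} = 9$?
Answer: $\frac{76721}{99} \approx 774.96$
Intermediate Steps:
$N = \frac{118}{99}$ ($N = \left(-118\right) \left(- \frac{1}{99}\right) = \frac{118}{99} \approx 1.1919$)
$V = 106$
$\left(\left(V + N\right) \left(71 - 66\right) + 230\right) + j{\left(9 \right)} = \left(\left(106 + \frac{118}{99}\right) \left(71 - 66\right) + 230\right) + 9 = \left(\frac{10612}{99} \cdot 5 + 230\right) + 9 = \left(\frac{53060}{99} + 230\right) + 9 = \frac{75830}{99} + 9 = \frac{76721}{99}$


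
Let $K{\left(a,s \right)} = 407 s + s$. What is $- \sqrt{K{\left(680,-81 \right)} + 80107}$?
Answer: $- \sqrt{47059} \approx -216.93$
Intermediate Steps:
$K{\left(a,s \right)} = 408 s$
$- \sqrt{K{\left(680,-81 \right)} + 80107} = - \sqrt{408 \left(-81\right) + 80107} = - \sqrt{-33048 + 80107} = - \sqrt{47059}$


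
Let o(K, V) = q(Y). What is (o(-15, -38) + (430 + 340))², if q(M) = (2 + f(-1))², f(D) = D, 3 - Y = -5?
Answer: 594441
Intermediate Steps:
Y = 8 (Y = 3 - 1*(-5) = 3 + 5 = 8)
q(M) = 1 (q(M) = (2 - 1)² = 1² = 1)
o(K, V) = 1
(o(-15, -38) + (430 + 340))² = (1 + (430 + 340))² = (1 + 770)² = 771² = 594441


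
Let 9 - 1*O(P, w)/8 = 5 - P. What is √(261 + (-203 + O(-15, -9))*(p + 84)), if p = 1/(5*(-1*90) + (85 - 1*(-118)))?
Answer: I*√1475308770/247 ≈ 155.51*I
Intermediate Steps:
O(P, w) = 32 + 8*P (O(P, w) = 72 - 8*(5 - P) = 72 + (-40 + 8*P) = 32 + 8*P)
p = -1/247 (p = 1/(5*(-90) + (85 + 118)) = 1/(-450 + 203) = 1/(-247) = -1/247 ≈ -0.0040486)
√(261 + (-203 + O(-15, -9))*(p + 84)) = √(261 + (-203 + (32 + 8*(-15)))*(-1/247 + 84)) = √(261 + (-203 + (32 - 120))*(20747/247)) = √(261 + (-203 - 88)*(20747/247)) = √(261 - 291*20747/247) = √(261 - 6037377/247) = √(-5972910/247) = I*√1475308770/247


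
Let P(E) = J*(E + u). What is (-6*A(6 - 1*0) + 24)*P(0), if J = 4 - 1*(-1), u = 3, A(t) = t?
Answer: -180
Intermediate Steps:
J = 5 (J = 4 + 1 = 5)
P(E) = 15 + 5*E (P(E) = 5*(E + 3) = 5*(3 + E) = 15 + 5*E)
(-6*A(6 - 1*0) + 24)*P(0) = (-6*(6 - 1*0) + 24)*(15 + 5*0) = (-6*(6 + 0) + 24)*(15 + 0) = (-6*6 + 24)*15 = (-36 + 24)*15 = -12*15 = -180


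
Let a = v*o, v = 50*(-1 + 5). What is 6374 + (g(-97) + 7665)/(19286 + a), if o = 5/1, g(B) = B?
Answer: 64655266/10143 ≈ 6374.4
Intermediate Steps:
o = 5 (o = 5*1 = 5)
v = 200 (v = 50*4 = 200)
a = 1000 (a = 200*5 = 1000)
6374 + (g(-97) + 7665)/(19286 + a) = 6374 + (-97 + 7665)/(19286 + 1000) = 6374 + 7568/20286 = 6374 + 7568*(1/20286) = 6374 + 3784/10143 = 64655266/10143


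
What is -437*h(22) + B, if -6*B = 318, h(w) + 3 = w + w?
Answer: -17970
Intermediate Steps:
h(w) = -3 + 2*w (h(w) = -3 + (w + w) = -3 + 2*w)
B = -53 (B = -1/6*318 = -53)
-437*h(22) + B = -437*(-3 + 2*22) - 53 = -437*(-3 + 44) - 53 = -437*41 - 53 = -17917 - 53 = -17970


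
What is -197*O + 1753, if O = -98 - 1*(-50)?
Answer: 11209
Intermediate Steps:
O = -48 (O = -98 + 50 = -48)
-197*O + 1753 = -197*(-48) + 1753 = 9456 + 1753 = 11209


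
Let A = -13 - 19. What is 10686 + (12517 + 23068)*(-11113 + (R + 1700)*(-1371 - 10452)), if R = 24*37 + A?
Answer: -1075759484399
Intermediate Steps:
A = -32
R = 856 (R = 24*37 - 32 = 888 - 32 = 856)
10686 + (12517 + 23068)*(-11113 + (R + 1700)*(-1371 - 10452)) = 10686 + (12517 + 23068)*(-11113 + (856 + 1700)*(-1371 - 10452)) = 10686 + 35585*(-11113 + 2556*(-11823)) = 10686 + 35585*(-11113 - 30219588) = 10686 + 35585*(-30230701) = 10686 - 1075759495085 = -1075759484399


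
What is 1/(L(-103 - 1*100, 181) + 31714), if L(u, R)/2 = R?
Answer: 1/32076 ≈ 3.1176e-5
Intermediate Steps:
L(u, R) = 2*R
1/(L(-103 - 1*100, 181) + 31714) = 1/(2*181 + 31714) = 1/(362 + 31714) = 1/32076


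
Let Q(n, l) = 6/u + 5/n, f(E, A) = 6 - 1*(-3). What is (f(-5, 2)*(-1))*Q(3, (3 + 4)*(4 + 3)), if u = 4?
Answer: -57/2 ≈ -28.500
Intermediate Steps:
f(E, A) = 9 (f(E, A) = 6 + 3 = 9)
Q(n, l) = 3/2 + 5/n (Q(n, l) = 6/4 + 5/n = 6*(¼) + 5/n = 3/2 + 5/n)
(f(-5, 2)*(-1))*Q(3, (3 + 4)*(4 + 3)) = (9*(-1))*(3/2 + 5/3) = -9*(3/2 + 5*(⅓)) = -9*(3/2 + 5/3) = -9*19/6 = -57/2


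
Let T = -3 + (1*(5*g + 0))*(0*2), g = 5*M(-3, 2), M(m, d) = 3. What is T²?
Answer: 9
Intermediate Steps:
g = 15 (g = 5*3 = 15)
T = -3 (T = -3 + (1*(5*15 + 0))*(0*2) = -3 + (1*(75 + 0))*0 = -3 + (1*75)*0 = -3 + 75*0 = -3 + 0 = -3)
T² = (-3)² = 9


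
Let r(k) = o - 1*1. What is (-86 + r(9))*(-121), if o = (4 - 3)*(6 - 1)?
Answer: 9922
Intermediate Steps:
o = 5 (o = 1*5 = 5)
r(k) = 4 (r(k) = 5 - 1*1 = 5 - 1 = 4)
(-86 + r(9))*(-121) = (-86 + 4)*(-121) = -82*(-121) = 9922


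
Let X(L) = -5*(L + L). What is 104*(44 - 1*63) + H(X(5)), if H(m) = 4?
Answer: -1972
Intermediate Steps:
X(L) = -10*L
104*(44 - 1*63) + H(X(5)) = 104*(44 - 1*63) + 4 = 104*(44 - 63) + 4 = 104*(-19) + 4 = -1976 + 4 = -1972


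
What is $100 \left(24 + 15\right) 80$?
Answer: $312000$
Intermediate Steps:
$100 \left(24 + 15\right) 80 = 100 \cdot 39 \cdot 80 = 3900 \cdot 80 = 312000$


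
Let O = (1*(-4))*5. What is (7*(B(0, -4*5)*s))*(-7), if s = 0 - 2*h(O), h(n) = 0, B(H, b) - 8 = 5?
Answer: 0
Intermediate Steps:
B(H, b) = 13 (B(H, b) = 8 + 5 = 13)
O = -20 (O = -4*5 = -20)
s = 0 (s = 0 - 2*0 = 0 + 0 = 0)
(7*(B(0, -4*5)*s))*(-7) = (7*(13*0))*(-7) = (7*0)*(-7) = 0*(-7) = 0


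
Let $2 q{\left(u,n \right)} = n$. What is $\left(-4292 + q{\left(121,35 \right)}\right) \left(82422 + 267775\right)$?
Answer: $- \frac{2993834153}{2} \approx -1.4969 \cdot 10^{9}$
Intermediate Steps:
$q{\left(u,n \right)} = \frac{n}{2}$
$\left(-4292 + q{\left(121,35 \right)}\right) \left(82422 + 267775\right) = \left(-4292 + \frac{1}{2} \cdot 35\right) \left(82422 + 267775\right) = \left(-4292 + \frac{35}{2}\right) 350197 = \left(- \frac{8549}{2}\right) 350197 = - \frac{2993834153}{2}$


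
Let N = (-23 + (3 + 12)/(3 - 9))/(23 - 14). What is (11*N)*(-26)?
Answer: 2431/3 ≈ 810.33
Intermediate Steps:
N = -17/6 (N = (-23 + 15/(-6))/9 = (-23 + 15*(-⅙))*(⅑) = (-23 - 5/2)*(⅑) = -51/2*⅑ = -17/6 ≈ -2.8333)
(11*N)*(-26) = (11*(-17/6))*(-26) = -187/6*(-26) = 2431/3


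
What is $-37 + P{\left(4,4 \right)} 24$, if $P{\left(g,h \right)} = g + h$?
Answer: $155$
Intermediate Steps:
$-37 + P{\left(4,4 \right)} 24 = -37 + \left(4 + 4\right) 24 = -37 + 8 \cdot 24 = -37 + 192 = 155$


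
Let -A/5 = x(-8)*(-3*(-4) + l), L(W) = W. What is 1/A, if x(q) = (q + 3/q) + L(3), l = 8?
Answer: 2/1075 ≈ 0.0018605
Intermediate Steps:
x(q) = 3 + q + 3/q (x(q) = (q + 3/q) + 3 = 3 + q + 3/q)
A = 1075/2 (A = -5*(3 - 8 + 3/(-8))*(-3*(-4) + 8) = -5*(3 - 8 + 3*(-⅛))*(12 + 8) = -5*(3 - 8 - 3/8)*20 = -(-215)*20/8 = -5*(-215/2) = 1075/2 ≈ 537.50)
1/A = 1/(1075/2) = 2/1075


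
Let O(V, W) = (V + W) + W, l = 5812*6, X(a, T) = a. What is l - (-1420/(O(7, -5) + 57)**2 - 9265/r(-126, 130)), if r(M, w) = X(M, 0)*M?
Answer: 4982803813/142884 ≈ 34873.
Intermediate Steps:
l = 34872
O(V, W) = V + 2*W
r(M, w) = M**2 (r(M, w) = M*M = M**2)
l - (-1420/(O(7, -5) + 57)**2 - 9265/r(-126, 130)) = 34872 - (-1420/((7 + 2*(-5)) + 57)**2 - 9265/((-126)**2)) = 34872 - (-1420/((7 - 10) + 57)**2 - 9265/15876) = 34872 - (-1420/(-3 + 57)**2 - 9265*1/15876) = 34872 - (-1420/(54**2) - 9265/15876) = 34872 - (-1420/2916 - 9265/15876) = 34872 - (-1420*1/2916 - 9265/15876) = 34872 - (-355/729 - 9265/15876) = 34872 - 1*(-152965/142884) = 34872 + 152965/142884 = 4982803813/142884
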